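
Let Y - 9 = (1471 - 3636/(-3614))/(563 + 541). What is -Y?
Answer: -20614267/1994928 ≈ -10.333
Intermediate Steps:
Y = 20614267/1994928 (Y = 9 + (1471 - 3636/(-3614))/(563 + 541) = 9 + (1471 - 3636*(-1/3614))/1104 = 9 + (1471 + 1818/1807)*(1/1104) = 9 + (2659915/1807)*(1/1104) = 9 + 2659915/1994928 = 20614267/1994928 ≈ 10.333)
-Y = -1*20614267/1994928 = -20614267/1994928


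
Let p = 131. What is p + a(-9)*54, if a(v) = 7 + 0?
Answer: 509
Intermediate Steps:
a(v) = 7
p + a(-9)*54 = 131 + 7*54 = 131 + 378 = 509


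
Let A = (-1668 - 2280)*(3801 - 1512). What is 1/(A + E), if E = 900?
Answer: -1/9036072 ≈ -1.1067e-7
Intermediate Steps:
A = -9036972 (A = -3948*2289 = -9036972)
1/(A + E) = 1/(-9036972 + 900) = 1/(-9036072) = -1/9036072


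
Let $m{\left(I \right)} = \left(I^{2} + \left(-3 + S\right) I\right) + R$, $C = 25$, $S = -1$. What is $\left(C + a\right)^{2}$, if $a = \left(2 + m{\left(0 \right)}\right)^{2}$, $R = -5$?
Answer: $1156$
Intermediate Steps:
$m{\left(I \right)} = -5 + I^{2} - 4 I$ ($m{\left(I \right)} = \left(I^{2} + \left(-3 - 1\right) I\right) - 5 = \left(I^{2} - 4 I\right) - 5 = -5 + I^{2} - 4 I$)
$a = 9$ ($a = \left(2 - \left(5 - 0^{2}\right)\right)^{2} = \left(2 + \left(-5 + 0 + 0\right)\right)^{2} = \left(2 - 5\right)^{2} = \left(-3\right)^{2} = 9$)
$\left(C + a\right)^{2} = \left(25 + 9\right)^{2} = 34^{2} = 1156$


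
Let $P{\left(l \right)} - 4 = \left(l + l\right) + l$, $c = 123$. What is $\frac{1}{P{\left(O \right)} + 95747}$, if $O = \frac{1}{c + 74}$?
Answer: $\frac{197}{18862950} \approx 1.0444 \cdot 10^{-5}$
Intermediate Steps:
$O = \frac{1}{197}$ ($O = \frac{1}{123 + 74} = \frac{1}{197} \approx 0.0050761$)
$P{\left(l \right)} = 4 + 3 l$ ($P{\left(l \right)} = 4 + \left(\left(l + l\right) + l\right) = 4 + \left(2 l + l\right) = 4 + 3 l$)
$\frac{1}{P{\left(O \right)} + 95747} = \frac{1}{\left(4 + 3 \cdot \frac{1}{197}\right) + 95747} = \frac{1}{\left(4 + \frac{3}{197}\right) + 95747} = \frac{1}{\frac{791}{197} + 95747} = \frac{1}{\frac{18862950}{197}} = \frac{197}{18862950}$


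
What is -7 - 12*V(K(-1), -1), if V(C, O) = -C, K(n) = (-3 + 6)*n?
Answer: -43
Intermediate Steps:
K(n) = 3*n
-7 - 12*V(K(-1), -1) = -7 - (-12)*3*(-1) = -7 - (-12)*(-3) = -7 - 12*3 = -7 - 36 = -43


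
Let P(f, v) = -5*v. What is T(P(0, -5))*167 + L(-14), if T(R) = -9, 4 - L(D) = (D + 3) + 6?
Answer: -1494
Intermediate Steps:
L(D) = -5 - D (L(D) = 4 - ((D + 3) + 6) = 4 - ((3 + D) + 6) = 4 - (9 + D) = 4 + (-9 - D) = -5 - D)
T(P(0, -5))*167 + L(-14) = -9*167 + (-5 - 1*(-14)) = -1503 + (-5 + 14) = -1503 + 9 = -1494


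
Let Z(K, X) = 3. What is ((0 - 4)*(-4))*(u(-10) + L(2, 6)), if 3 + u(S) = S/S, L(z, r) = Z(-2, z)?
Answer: 16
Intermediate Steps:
L(z, r) = 3
u(S) = -2 (u(S) = -3 + S/S = -3 + 1 = -2)
((0 - 4)*(-4))*(u(-10) + L(2, 6)) = ((0 - 4)*(-4))*(-2 + 3) = -4*(-4)*1 = 16*1 = 16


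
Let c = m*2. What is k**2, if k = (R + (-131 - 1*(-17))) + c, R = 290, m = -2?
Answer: 29584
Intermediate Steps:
c = -4 (c = -2*2 = -4)
k = 172 (k = (290 + (-131 - 1*(-17))) - 4 = (290 + (-131 + 17)) - 4 = (290 - 114) - 4 = 176 - 4 = 172)
k**2 = 172**2 = 29584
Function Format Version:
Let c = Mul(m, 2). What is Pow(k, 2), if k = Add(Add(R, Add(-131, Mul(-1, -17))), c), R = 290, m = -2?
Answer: 29584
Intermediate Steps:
c = -4 (c = Mul(-2, 2) = -4)
k = 172 (k = Add(Add(290, Add(-131, Mul(-1, -17))), -4) = Add(Add(290, Add(-131, 17)), -4) = Add(Add(290, -114), -4) = Add(176, -4) = 172)
Pow(k, 2) = Pow(172, 2) = 29584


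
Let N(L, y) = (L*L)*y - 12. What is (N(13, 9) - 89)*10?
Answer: 14200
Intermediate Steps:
N(L, y) = -12 + y*L² (N(L, y) = L²*y - 12 = y*L² - 12 = -12 + y*L²)
(N(13, 9) - 89)*10 = ((-12 + 9*13²) - 89)*10 = ((-12 + 9*169) - 89)*10 = ((-12 + 1521) - 89)*10 = (1509 - 89)*10 = 1420*10 = 14200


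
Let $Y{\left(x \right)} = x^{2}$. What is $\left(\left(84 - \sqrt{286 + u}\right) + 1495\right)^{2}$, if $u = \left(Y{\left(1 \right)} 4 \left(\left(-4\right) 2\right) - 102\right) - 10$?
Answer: $\left(1579 - \sqrt{142}\right)^{2} \approx 2.4558 \cdot 10^{6}$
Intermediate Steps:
$u = -144$ ($u = \left(1^{2} \cdot 4 \left(\left(-4\right) 2\right) - 102\right) - 10 = \left(1 \cdot 4 \left(-8\right) - 102\right) - 10 = \left(4 \left(-8\right) - 102\right) - 10 = \left(-32 - 102\right) - 10 = -134 - 10 = -144$)
$\left(\left(84 - \sqrt{286 + u}\right) + 1495\right)^{2} = \left(\left(84 - \sqrt{286 - 144}\right) + 1495\right)^{2} = \left(\left(84 - \sqrt{142}\right) + 1495\right)^{2} = \left(1579 - \sqrt{142}\right)^{2}$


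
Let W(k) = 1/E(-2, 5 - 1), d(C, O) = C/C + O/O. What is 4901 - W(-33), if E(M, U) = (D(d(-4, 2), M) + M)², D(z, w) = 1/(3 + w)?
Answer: 4900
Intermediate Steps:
d(C, O) = 2 (d(C, O) = 1 + 1 = 2)
E(M, U) = (M + 1/(3 + M))² (E(M, U) = (1/(3 + M) + M)² = (M + 1/(3 + M))²)
W(k) = 1 (W(k) = 1/((-2 + 1/(3 - 2))²) = 1/((-2 + 1/1)²) = 1/((-2 + 1)²) = 1/((-1)²) = 1/1 = 1)
4901 - W(-33) = 4901 - 1*1 = 4901 - 1 = 4900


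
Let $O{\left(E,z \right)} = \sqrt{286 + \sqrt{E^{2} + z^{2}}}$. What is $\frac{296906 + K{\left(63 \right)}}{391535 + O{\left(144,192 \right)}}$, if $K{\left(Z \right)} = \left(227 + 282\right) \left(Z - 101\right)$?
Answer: $\frac{108676020740}{153299655699} - \frac{277564 \sqrt{526}}{153299655699} \approx 0.70887$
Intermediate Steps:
$K{\left(Z \right)} = -51409 + 509 Z$ ($K{\left(Z \right)} = 509 \left(-101 + Z\right) = -51409 + 509 Z$)
$\frac{296906 + K{\left(63 \right)}}{391535 + O{\left(144,192 \right)}} = \frac{296906 + \left(-51409 + 509 \cdot 63\right)}{391535 + \sqrt{286 + \sqrt{144^{2} + 192^{2}}}} = \frac{296906 + \left(-51409 + 32067\right)}{391535 + \sqrt{286 + \sqrt{20736 + 36864}}} = \frac{296906 - 19342}{391535 + \sqrt{286 + \sqrt{57600}}} = \frac{277564}{391535 + \sqrt{286 + 240}} = \frac{277564}{391535 + \sqrt{526}}$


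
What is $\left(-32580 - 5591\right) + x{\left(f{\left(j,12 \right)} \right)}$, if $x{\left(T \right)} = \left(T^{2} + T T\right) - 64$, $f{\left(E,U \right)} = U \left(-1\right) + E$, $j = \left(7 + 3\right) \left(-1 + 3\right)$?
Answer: $-38107$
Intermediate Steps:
$j = 20$ ($j = 10 \cdot 2 = 20$)
$f{\left(E,U \right)} = E - U$ ($f{\left(E,U \right)} = - U + E = E - U$)
$x{\left(T \right)} = -64 + 2 T^{2}$ ($x{\left(T \right)} = \left(T^{2} + T^{2}\right) - 64 = 2 T^{2} - 64 = -64 + 2 T^{2}$)
$\left(-32580 - 5591\right) + x{\left(f{\left(j,12 \right)} \right)} = \left(-32580 - 5591\right) - \left(64 - 2 \left(20 - 12\right)^{2}\right) = -38171 - \left(64 - 2 \left(20 - 12\right)^{2}\right) = -38171 - \left(64 - 2 \cdot 8^{2}\right) = -38171 + \left(-64 + 2 \cdot 64\right) = -38171 + \left(-64 + 128\right) = -38171 + 64 = -38107$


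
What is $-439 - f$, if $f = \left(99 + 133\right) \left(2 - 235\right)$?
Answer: $53617$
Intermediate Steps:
$f = -54056$ ($f = 232 \left(-233\right) = -54056$)
$-439 - f = -439 - -54056 = -439 + 54056 = 53617$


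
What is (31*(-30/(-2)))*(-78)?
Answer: -36270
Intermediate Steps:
(31*(-30/(-2)))*(-78) = (31*(-30*(-½)))*(-78) = (31*15)*(-78) = 465*(-78) = -36270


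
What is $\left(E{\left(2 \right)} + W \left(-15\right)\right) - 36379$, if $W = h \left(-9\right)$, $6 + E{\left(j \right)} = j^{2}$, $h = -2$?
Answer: $-36651$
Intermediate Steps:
$E{\left(j \right)} = -6 + j^{2}$
$W = 18$ ($W = \left(-2\right) \left(-9\right) = 18$)
$\left(E{\left(2 \right)} + W \left(-15\right)\right) - 36379 = \left(\left(-6 + 2^{2}\right) + 18 \left(-15\right)\right) - 36379 = \left(\left(-6 + 4\right) - 270\right) - 36379 = \left(-2 - 270\right) - 36379 = -272 - 36379 = -36651$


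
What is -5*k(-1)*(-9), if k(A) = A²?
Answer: 45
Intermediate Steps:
-5*k(-1)*(-9) = -5*(-1)²*(-9) = -5*1*(-9) = -5*(-9) = 45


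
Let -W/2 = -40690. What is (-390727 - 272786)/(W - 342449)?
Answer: 221171/87023 ≈ 2.5415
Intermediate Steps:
W = 81380 (W = -2*(-40690) = 81380)
(-390727 - 272786)/(W - 342449) = (-390727 - 272786)/(81380 - 342449) = -663513/(-261069) = -663513*(-1/261069) = 221171/87023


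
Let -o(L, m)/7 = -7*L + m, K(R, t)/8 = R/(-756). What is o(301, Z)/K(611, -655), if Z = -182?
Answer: -3028347/1222 ≈ -2478.2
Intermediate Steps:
K(R, t) = -2*R/189 (K(R, t) = 8*(R/(-756)) = 8*(R*(-1/756)) = 8*(-R/756) = -2*R/189)
o(L, m) = -7*m + 49*L (o(L, m) = -7*(-7*L + m) = -7*(m - 7*L) = -7*m + 49*L)
o(301, Z)/K(611, -655) = (-7*(-182) + 49*301)/((-2/189*611)) = (1274 + 14749)/(-1222/189) = 16023*(-189/1222) = -3028347/1222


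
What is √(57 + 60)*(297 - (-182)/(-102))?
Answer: 15056*√13/17 ≈ 3193.2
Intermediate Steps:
√(57 + 60)*(297 - (-182)/(-102)) = √117*(297 - (-182)*(-1)/102) = (3*√13)*(297 - 1*91/51) = (3*√13)*(297 - 91/51) = (3*√13)*(15056/51) = 15056*√13/17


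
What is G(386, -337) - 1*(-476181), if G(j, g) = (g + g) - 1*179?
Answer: 475328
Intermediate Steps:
G(j, g) = -179 + 2*g (G(j, g) = 2*g - 179 = -179 + 2*g)
G(386, -337) - 1*(-476181) = (-179 + 2*(-337)) - 1*(-476181) = (-179 - 674) + 476181 = -853 + 476181 = 475328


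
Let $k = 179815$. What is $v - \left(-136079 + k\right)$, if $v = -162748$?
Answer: $-206484$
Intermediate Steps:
$v - \left(-136079 + k\right) = -162748 + \left(136079 - 179815\right) = -162748 - 43736 = -206484$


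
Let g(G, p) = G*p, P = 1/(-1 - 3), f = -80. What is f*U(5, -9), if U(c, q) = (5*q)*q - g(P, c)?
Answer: -32500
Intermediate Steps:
P = -1/4 (P = 1/(-4) = -1/4 ≈ -0.25000)
U(c, q) = 5*q**2 + c/4 (U(c, q) = (5*q)*q - (-1)*c/4 = 5*q**2 + c/4)
f*U(5, -9) = -80*(5*(-9)**2 + (1/4)*5) = -80*(5*81 + 5/4) = -80*(405 + 5/4) = -80*1625/4 = -32500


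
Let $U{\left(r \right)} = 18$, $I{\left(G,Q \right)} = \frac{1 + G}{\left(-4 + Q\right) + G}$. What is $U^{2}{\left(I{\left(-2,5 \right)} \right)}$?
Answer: $324$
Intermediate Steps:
$I{\left(G,Q \right)} = \frac{1 + G}{-4 + G + Q}$
$U^{2}{\left(I{\left(-2,5 \right)} \right)} = 18^{2} = 324$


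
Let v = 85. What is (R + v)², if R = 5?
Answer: 8100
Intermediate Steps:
(R + v)² = (5 + 85)² = 90² = 8100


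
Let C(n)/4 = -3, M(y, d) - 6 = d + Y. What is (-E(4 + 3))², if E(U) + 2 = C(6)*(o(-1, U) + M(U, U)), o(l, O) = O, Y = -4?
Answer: 37636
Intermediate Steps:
M(y, d) = 2 + d (M(y, d) = 6 + (d - 4) = 6 + (-4 + d) = 2 + d)
C(n) = -12 (C(n) = 4*(-3) = -12)
E(U) = -26 - 24*U (E(U) = -2 - 12*(U + (2 + U)) = -2 - 12*(2 + 2*U) = -2 + (-24 - 24*U) = -26 - 24*U)
(-E(4 + 3))² = (-(-26 - 24*(4 + 3)))² = (-(-26 - 24*7))² = (-(-26 - 168))² = (-1*(-194))² = 194² = 37636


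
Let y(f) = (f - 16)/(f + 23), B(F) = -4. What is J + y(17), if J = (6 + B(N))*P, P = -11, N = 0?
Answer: -879/40 ≈ -21.975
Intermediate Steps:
J = -22 (J = (6 - 4)*(-11) = 2*(-11) = -22)
y(f) = (-16 + f)/(23 + f)
J + y(17) = -22 + (-16 + 17)/(23 + 17) = -22 + 1/40 = -879/40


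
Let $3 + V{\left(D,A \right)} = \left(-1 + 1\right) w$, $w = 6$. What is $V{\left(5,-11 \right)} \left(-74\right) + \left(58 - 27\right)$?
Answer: $253$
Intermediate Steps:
$V{\left(D,A \right)} = -3$ ($V{\left(D,A \right)} = -3 + \left(-1 + 1\right) 6 = -3 + 0 \cdot 6 = -3 + 0 = -3$)
$V{\left(5,-11 \right)} \left(-74\right) + \left(58 - 27\right) = \left(-3\right) \left(-74\right) + \left(58 - 27\right) = 222 + 31 = 253$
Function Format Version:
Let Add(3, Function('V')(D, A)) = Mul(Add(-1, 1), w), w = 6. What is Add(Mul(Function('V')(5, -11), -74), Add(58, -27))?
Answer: 253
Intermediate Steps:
Function('V')(D, A) = -3 (Function('V')(D, A) = Add(-3, Mul(Add(-1, 1), 6)) = Add(-3, Mul(0, 6)) = Add(-3, 0) = -3)
Add(Mul(Function('V')(5, -11), -74), Add(58, -27)) = Add(Mul(-3, -74), Add(58, -27)) = Add(222, 31) = 253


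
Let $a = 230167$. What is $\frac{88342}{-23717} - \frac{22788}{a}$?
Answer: $- \frac{20873876110}{5458870739} \approx -3.8238$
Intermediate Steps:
$\frac{88342}{-23717} - \frac{22788}{a} = \frac{88342}{-23717} - \frac{22788}{230167} = 88342 \left(- \frac{1}{23717}\right) - \frac{22788}{230167} = - \frac{88342}{23717} - \frac{22788}{230167} = - \frac{20873876110}{5458870739}$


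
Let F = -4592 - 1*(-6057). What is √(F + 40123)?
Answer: 2*√10397 ≈ 203.93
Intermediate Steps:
F = 1465 (F = -4592 + 6057 = 1465)
√(F + 40123) = √(1465 + 40123) = √41588 = 2*√10397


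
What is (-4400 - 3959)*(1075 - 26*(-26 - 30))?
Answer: -21156629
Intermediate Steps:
(-4400 - 3959)*(1075 - 26*(-26 - 30)) = -8359*(1075 - 26*(-56)) = -8359*(1075 + 1456) = -8359*2531 = -21156629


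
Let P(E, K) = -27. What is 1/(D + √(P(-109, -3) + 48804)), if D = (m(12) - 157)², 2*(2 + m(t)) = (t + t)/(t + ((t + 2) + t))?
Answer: 1093857075/27541944627736 - 130321*√48777/82625833883208 ≈ 3.9368e-5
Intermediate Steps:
m(t) = -2 + t/(2 + 3*t) (m(t) = -2 + ((t + t)/(t + ((t + 2) + t)))/2 = -2 + ((2*t)/(t + ((2 + t) + t)))/2 = -2 + ((2*t)/(t + (2 + 2*t)))/2 = -2 + ((2*t)/(2 + 3*t))/2 = -2 + (2*t/(2 + 3*t))/2 = -2 + t/(2 + 3*t))
D = 9090225/361 (D = ((-4 - 5*12)/(2 + 3*12) - 157)² = ((-4 - 60)/(2 + 36) - 157)² = (-64/38 - 157)² = ((1/38)*(-64) - 157)² = (-32/19 - 157)² = (-3015/19)² = 9090225/361 ≈ 25181.)
1/(D + √(P(-109, -3) + 48804)) = 1/(9090225/361 + √(-27 + 48804)) = 1/(9090225/361 + √48777)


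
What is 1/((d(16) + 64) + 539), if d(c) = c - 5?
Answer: 1/614 ≈ 0.0016287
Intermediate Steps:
d(c) = -5 + c
1/((d(16) + 64) + 539) = 1/(((-5 + 16) + 64) + 539) = 1/((11 + 64) + 539) = 1/(75 + 539) = 1/614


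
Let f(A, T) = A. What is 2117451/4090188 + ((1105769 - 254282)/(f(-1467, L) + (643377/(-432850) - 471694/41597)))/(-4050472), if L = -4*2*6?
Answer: 4762193135756735099152291/9196397817548080290425158 ≈ 0.51783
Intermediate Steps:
L = -48 (L = -8*6 = -48)
2117451/4090188 + ((1105769 - 254282)/(f(-1467, L) + (643377/(-432850) - 471694/41597)))/(-4050472) = 2117451/4090188 + ((1105769 - 254282)/(-1467 + (643377/(-432850) - 471694/41597)))/(-4050472) = 2117451*(1/4090188) + (851487/(-1467 + (643377*(-1/432850) - 471694*1/41597)))*(-1/4050472) = 705817/1363396 + (851487/(-1467 + (-643377/432850 - 471694/41597)))*(-1/4050472) = 705817/1363396 + (851487/(-1467 - 230935300969/18005261450))*(-1/4050472) = 705817/1363396 + (851487/(-26644653848119/18005261450))*(-1/4050472) = 705817/1363396 + (851487*(-18005261450/26644653848119))*(-1/4050472) = 705817/1363396 - 15331246056276150/26644653848119*(-1/4050472) = 705817/1363396 + 7665623028138075/53961712180749131084 = 4762193135756735099152291/9196397817548080290425158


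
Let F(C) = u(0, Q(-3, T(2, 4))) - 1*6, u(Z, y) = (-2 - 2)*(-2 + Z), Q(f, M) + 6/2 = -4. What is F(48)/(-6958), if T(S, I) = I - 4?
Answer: -1/3479 ≈ -0.00028744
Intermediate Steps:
T(S, I) = -4 + I
Q(f, M) = -7 (Q(f, M) = -3 - 4 = -7)
u(Z, y) = 8 - 4*Z (u(Z, y) = -4*(-2 + Z) = 8 - 4*Z)
F(C) = 2 (F(C) = (8 - 4*0) - 1*6 = (8 + 0) - 6 = 8 - 6 = 2)
F(48)/(-6958) = 2/(-6958) = 2*(-1/6958) = -1/3479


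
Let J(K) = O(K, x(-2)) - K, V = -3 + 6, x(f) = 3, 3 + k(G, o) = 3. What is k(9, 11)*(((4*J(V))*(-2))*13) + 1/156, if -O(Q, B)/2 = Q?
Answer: 1/156 ≈ 0.0064103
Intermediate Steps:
k(G, o) = 0 (k(G, o) = -3 + 3 = 0)
V = 3
O(Q, B) = -2*Q
J(K) = -3*K (J(K) = -2*K - K = -3*K)
k(9, 11)*(((4*J(V))*(-2))*13) + 1/156 = 0*(((4*(-3*3))*(-2))*13) + 1/156 = 0*(((4*(-9))*(-2))*13) + 1/156 = 0*(-36*(-2)*13) + 1/156 = 0*(72*13) + 1/156 = 0*936 + 1/156 = 0 + 1/156 = 1/156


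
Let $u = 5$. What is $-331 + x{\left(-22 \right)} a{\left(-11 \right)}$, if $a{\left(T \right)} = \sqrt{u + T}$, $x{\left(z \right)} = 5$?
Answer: $-331 + 5 i \sqrt{6} \approx -331.0 + 12.247 i$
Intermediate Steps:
$a{\left(T \right)} = \sqrt{5 + T}$
$-331 + x{\left(-22 \right)} a{\left(-11 \right)} = -331 + 5 \sqrt{5 - 11} = -331 + 5 \sqrt{-6} = -331 + 5 i \sqrt{6}$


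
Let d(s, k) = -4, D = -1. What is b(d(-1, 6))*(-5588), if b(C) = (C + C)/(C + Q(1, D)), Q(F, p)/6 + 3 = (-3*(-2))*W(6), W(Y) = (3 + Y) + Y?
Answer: 22352/259 ≈ 86.301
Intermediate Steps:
W(Y) = 3 + 2*Y
Q(F, p) = 522 (Q(F, p) = -18 + 6*((-3*(-2))*(3 + 2*6)) = -18 + 6*(6*(3 + 12)) = -18 + 6*(6*15) = -18 + 6*90 = -18 + 540 = 522)
b(C) = 2*C/(522 + C) (b(C) = (C + C)/(C + 522) = (2*C)/(522 + C) = 2*C/(522 + C))
b(d(-1, 6))*(-5588) = (2*(-4)/(522 - 4))*(-5588) = (2*(-4)/518)*(-5588) = (2*(-4)*(1/518))*(-5588) = -4/259*(-5588) = 22352/259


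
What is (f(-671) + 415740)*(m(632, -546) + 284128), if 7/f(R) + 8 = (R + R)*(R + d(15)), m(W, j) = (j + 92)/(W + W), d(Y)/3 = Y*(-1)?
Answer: 23910741421431810841/202422016 ≈ 1.1812e+11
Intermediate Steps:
d(Y) = -3*Y (d(Y) = 3*(Y*(-1)) = 3*(-Y) = -3*Y)
m(W, j) = (92 + j)/(2*W) (m(W, j) = (92 + j)/((2*W)) = (92 + j)*(1/(2*W)) = (92 + j)/(2*W))
f(R) = 7/(-8 + 2*R*(-45 + R)) (f(R) = 7/(-8 + (R + R)*(R - 3*15)) = 7/(-8 + (2*R)*(R - 45)) = 7/(-8 + (2*R)*(-45 + R)) = 7/(-8 + 2*R*(-45 + R)))
(f(-671) + 415740)*(m(632, -546) + 284128) = (7/(2*(-4 + (-671)² - 45*(-671))) + 415740)*((½)*(92 - 546)/632 + 284128) = (7/(2*(-4 + 450241 + 30195)) + 415740)*((½)*(1/632)*(-454) + 284128) = ((7/2)/480432 + 415740)*(-227/632 + 284128) = ((7/2)*(1/480432) + 415740)*(179568669/632) = (7/960864 + 415740)*(179568669/632) = (399469599367/960864)*(179568669/632) = 23910741421431810841/202422016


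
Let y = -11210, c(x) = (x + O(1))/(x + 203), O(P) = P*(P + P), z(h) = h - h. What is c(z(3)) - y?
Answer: 2275632/203 ≈ 11210.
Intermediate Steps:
z(h) = 0
O(P) = 2*P**2 (O(P) = P*(2*P) = 2*P**2)
c(x) = (2 + x)/(203 + x) (c(x) = (x + 2*1**2)/(x + 203) = (x + 2*1)/(203 + x) = (x + 2)/(203 + x) = (2 + x)/(203 + x))
c(z(3)) - y = (2 + 0)/(203 + 0) - 1*(-11210) = 2/203 + 11210 = 2275632/203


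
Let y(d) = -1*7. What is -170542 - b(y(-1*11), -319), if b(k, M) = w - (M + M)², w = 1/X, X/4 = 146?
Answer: 138117167/584 ≈ 2.3650e+5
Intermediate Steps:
X = 584 (X = 4*146 = 584)
y(d) = -7
w = 1/584 ≈ 0.0017123
b(k, M) = 1/584 - 4*M² (b(k, M) = 1/584 - (M + M)² = 1/584 - (2*M)² = 1/584 - 4*M²)
-170542 - b(y(-1*11), -319) = -170542 - (1/584 - 4*(-319)²) = -170542 - (1/584 - 4*101761) = -170542 - (1/584 - 407044) = -170542 - 1*(-237713695/584) = -170542 + 237713695/584 = 138117167/584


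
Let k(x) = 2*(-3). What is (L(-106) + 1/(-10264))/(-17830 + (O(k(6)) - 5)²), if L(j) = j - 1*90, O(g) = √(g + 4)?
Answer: 35823143215/3254606104536 - 10058725*I*√2/1627303052268 ≈ 0.011007 - 8.7416e-6*I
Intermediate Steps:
k(x) = -6
O(g) = √(4 + g)
L(j) = -90 + j (L(j) = j - 90 = -90 + j)
(L(-106) + 1/(-10264))/(-17830 + (O(k(6)) - 5)²) = ((-90 - 106) + 1/(-10264))/(-17830 + (√(4 - 6) - 5)²) = (-196 - 1/10264)/(-17830 + (√(-2) - 5)²) = -2011745/(10264*(-17830 + (I*√2 - 5)²)) = -2011745/(10264*(-17830 + (-5 + I*√2)²))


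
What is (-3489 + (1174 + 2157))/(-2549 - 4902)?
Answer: 158/7451 ≈ 0.021205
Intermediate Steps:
(-3489 + (1174 + 2157))/(-2549 - 4902) = (-3489 + 3331)/(-7451) = -158*(-1/7451) = 158/7451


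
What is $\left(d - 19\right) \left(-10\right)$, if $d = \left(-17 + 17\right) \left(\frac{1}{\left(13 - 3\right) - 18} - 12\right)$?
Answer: $190$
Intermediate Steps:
$d = 0$ ($d = 0 \left(\frac{1}{\left(13 - 3\right) - 18} - 12\right) = 0 \left(\frac{1}{10 - 18} - 12\right) = 0 \left(\frac{1}{-8} - 12\right) = 0 \left(- \frac{1}{8} - 12\right) = 0 \left(- \frac{97}{8}\right) = 0$)
$\left(d - 19\right) \left(-10\right) = \left(0 - 19\right) \left(-10\right) = \left(-19\right) \left(-10\right) = 190$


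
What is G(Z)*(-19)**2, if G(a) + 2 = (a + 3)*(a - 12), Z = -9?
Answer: 44764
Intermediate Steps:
G(a) = -2 + (-12 + a)*(3 + a) (G(a) = -2 + (a + 3)*(a - 12) = -2 + (3 + a)*(-12 + a) = -2 + (-12 + a)*(3 + a))
G(Z)*(-19)**2 = (-38 + (-9)**2 - 9*(-9))*(-19)**2 = (-38 + 81 + 81)*361 = 124*361 = 44764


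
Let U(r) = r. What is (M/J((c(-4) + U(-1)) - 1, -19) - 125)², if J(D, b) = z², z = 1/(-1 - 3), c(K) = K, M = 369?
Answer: 33396841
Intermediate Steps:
z = -¼ (z = 1/(-4) = -¼ ≈ -0.25000)
J(D, b) = 1/16 (J(D, b) = (-¼)² = 1/16)
(M/J((c(-4) + U(-1)) - 1, -19) - 125)² = (369/(1/16) - 125)² = (369*16 - 125)² = (5904 - 125)² = 5779² = 33396841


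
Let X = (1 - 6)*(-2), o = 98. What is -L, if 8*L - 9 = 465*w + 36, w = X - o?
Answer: 40875/8 ≈ 5109.4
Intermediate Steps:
X = 10 (X = -5*(-2) = 10)
w = -88 (w = 10 - 1*98 = 10 - 98 = -88)
L = -40875/8 (L = 9/8 + (465*(-88) + 36)/8 = 9/8 + (-40920 + 36)/8 = 9/8 + (⅛)*(-40884) = 9/8 - 10221/2 = -40875/8 ≈ -5109.4)
-L = -1*(-40875/8) = 40875/8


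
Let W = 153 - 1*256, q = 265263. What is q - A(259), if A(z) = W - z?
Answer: 265625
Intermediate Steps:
W = -103 (W = 153 - 256 = -103)
A(z) = -103 - z
q - A(259) = 265263 - (-103 - 1*259) = 265263 - (-103 - 259) = 265263 - 1*(-362) = 265263 + 362 = 265625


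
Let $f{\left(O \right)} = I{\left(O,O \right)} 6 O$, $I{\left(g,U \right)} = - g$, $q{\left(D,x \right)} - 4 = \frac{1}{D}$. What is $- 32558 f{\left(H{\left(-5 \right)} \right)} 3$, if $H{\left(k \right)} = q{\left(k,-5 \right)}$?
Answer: $\frac{211561884}{25} \approx 8.4625 \cdot 10^{6}$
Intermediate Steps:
$q{\left(D,x \right)} = 4 + \frac{1}{D}$
$H{\left(k \right)} = 4 + \frac{1}{k}$
$f{\left(O \right)} = - 6 O^{2}$ ($f{\left(O \right)} = - O 6 O = - 6 O O = - 6 O^{2}$)
$- 32558 f{\left(H{\left(-5 \right)} \right)} 3 = - 32558 - 6 \left(4 + \frac{1}{-5}\right)^{2} \cdot 3 = - 32558 - 6 \left(4 - \frac{1}{5}\right)^{2} \cdot 3 = - 32558 - 6 \left(\frac{19}{5}\right)^{2} \cdot 3 = - 32558 \left(-6\right) \frac{361}{25} \cdot 3 = - 32558 \left(\left(- \frac{2166}{25}\right) 3\right) = \left(-32558\right) \left(- \frac{6498}{25}\right) = \frac{211561884}{25}$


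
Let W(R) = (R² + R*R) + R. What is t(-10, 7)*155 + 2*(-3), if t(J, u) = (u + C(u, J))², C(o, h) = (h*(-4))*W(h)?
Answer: 8969299589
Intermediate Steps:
W(R) = R + 2*R² (W(R) = (R² + R²) + R = 2*R² + R = R + 2*R²)
C(o, h) = -4*h²*(1 + 2*h) (C(o, h) = (h*(-4))*(h*(1 + 2*h)) = (-4*h)*(h*(1 + 2*h)) = -4*h²*(1 + 2*h))
t(J, u) = (u + J²*(-4 - 8*J))²
t(-10, 7)*155 + 2*(-3) = (-1*7 + 4*(-10)²*(1 + 2*(-10)))²*155 + 2*(-3) = (-7 + 4*100*(1 - 20))²*155 - 6 = (-7 + 4*100*(-19))²*155 - 6 = (-7 - 7600)²*155 - 6 = (-7607)²*155 - 6 = 57866449*155 - 6 = 8969299595 - 6 = 8969299589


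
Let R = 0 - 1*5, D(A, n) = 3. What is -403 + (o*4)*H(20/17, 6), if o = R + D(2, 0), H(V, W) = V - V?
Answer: -403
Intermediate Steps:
R = -5 (R = 0 - 5 = -5)
H(V, W) = 0
o = -2 (o = -5 + 3 = -2)
-403 + (o*4)*H(20/17, 6) = -403 - 2*4*0 = -403 - 8*0 = -403 + 0 = -403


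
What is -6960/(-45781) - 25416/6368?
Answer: -139906077/36441676 ≈ -3.8392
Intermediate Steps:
-6960/(-45781) - 25416/6368 = -6960*(-1/45781) - 25416*1/6368 = 6960/45781 - 3177/796 = -139906077/36441676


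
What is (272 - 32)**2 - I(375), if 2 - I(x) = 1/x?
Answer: 21599251/375 ≈ 57598.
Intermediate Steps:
I(x) = 2 - 1/x
(272 - 32)**2 - I(375) = (272 - 32)**2 - (2 - 1/375) = 240**2 - (2 - 1*1/375) = 57600 - (2 - 1/375) = 57600 - 1*749/375 = 57600 - 749/375 = 21599251/375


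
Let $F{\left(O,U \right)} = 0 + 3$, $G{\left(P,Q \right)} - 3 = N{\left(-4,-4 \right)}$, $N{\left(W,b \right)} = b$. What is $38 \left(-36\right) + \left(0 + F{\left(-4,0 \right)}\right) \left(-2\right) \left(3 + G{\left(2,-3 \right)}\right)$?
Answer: $-1380$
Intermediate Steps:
$G{\left(P,Q \right)} = -1$ ($G{\left(P,Q \right)} = 3 - 4 = -1$)
$F{\left(O,U \right)} = 3$
$38 \left(-36\right) + \left(0 + F{\left(-4,0 \right)}\right) \left(-2\right) \left(3 + G{\left(2,-3 \right)}\right) = 38 \left(-36\right) + \left(0 + 3\right) \left(-2\right) \left(3 - 1\right) = -1368 + 3 \left(-2\right) 2 = -1368 - 12 = -1380$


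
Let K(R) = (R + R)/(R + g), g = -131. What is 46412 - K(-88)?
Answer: 10164052/219 ≈ 46411.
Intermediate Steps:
K(R) = 2*R/(-131 + R) (K(R) = (R + R)/(R - 131) = (2*R)/(-131 + R) = 2*R/(-131 + R))
46412 - K(-88) = 46412 - 2*(-88)/(-131 - 88) = 46412 - 2*(-88)/(-219) = 46412 - 2*(-88)*(-1)/219 = 46412 - 1*176/219 = 46412 - 176/219 = 10164052/219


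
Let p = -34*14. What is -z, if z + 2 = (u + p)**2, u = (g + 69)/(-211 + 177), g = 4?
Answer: -264287737/1156 ≈ -2.2862e+5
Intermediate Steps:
u = -73/34 (u = (4 + 69)/(-211 + 177) = 73/(-34) = 73*(-1/34) = -73/34 ≈ -2.1471)
p = -476
z = 264287737/1156 (z = -2 + (-73/34 - 476)**2 = -2 + (-16257/34)**2 = -2 + 264290049/1156 = 264287737/1156 ≈ 2.2862e+5)
-z = -1*264287737/1156 = -264287737/1156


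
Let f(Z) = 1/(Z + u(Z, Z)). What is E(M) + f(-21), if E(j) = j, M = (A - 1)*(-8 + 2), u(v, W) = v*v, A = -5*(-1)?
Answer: -10079/420 ≈ -23.998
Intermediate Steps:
A = 5
u(v, W) = v**2
M = -24 (M = (5 - 1)*(-8 + 2) = 4*(-6) = -24)
f(Z) = 1/(Z + Z**2)
E(M) + f(-21) = -24 + 1/((-21)*(1 - 21)) = -24 - 1/21/(-20) = -24 - 1/21*(-1/20) = -24 + 1/420 = -10079/420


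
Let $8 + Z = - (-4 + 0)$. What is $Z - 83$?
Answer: $-87$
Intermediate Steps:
$Z = -4$ ($Z = -8 - \left(-4 + 0\right) = -8 - -4 = -8 + 4 = -4$)
$Z - 83 = -4 - 83 = -87$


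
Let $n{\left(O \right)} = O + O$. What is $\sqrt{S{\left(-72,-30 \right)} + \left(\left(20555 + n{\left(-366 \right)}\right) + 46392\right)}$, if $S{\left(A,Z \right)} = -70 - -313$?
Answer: $\sqrt{66458} \approx 257.79$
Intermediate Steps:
$n{\left(O \right)} = 2 O$
$S{\left(A,Z \right)} = 243$ ($S{\left(A,Z \right)} = -70 + 313 = 243$)
$\sqrt{S{\left(-72,-30 \right)} + \left(\left(20555 + n{\left(-366 \right)}\right) + 46392\right)} = \sqrt{243 + \left(\left(20555 + 2 \left(-366\right)\right) + 46392\right)} = \sqrt{243 + \left(\left(20555 - 732\right) + 46392\right)} = \sqrt{243 + \left(19823 + 46392\right)} = \sqrt{243 + 66215} = \sqrt{66458}$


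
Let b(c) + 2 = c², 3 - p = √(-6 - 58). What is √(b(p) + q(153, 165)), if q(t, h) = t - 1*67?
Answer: √(29 - 48*I) ≈ 6.5223 - 3.6797*I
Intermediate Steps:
p = 3 - 8*I (p = 3 - √(-6 - 58) = 3 - √(-64) = 3 - 8*I ≈ 3.0 - 8.0*I)
q(t, h) = -67 + t (q(t, h) = t - 67 = -67 + t)
b(c) = -2 + c²
√(b(p) + q(153, 165)) = √((-2 + (3 - 8*I)²) + (-67 + 153)) = √((-2 + (3 - 8*I)²) + 86) = √(84 + (3 - 8*I)²)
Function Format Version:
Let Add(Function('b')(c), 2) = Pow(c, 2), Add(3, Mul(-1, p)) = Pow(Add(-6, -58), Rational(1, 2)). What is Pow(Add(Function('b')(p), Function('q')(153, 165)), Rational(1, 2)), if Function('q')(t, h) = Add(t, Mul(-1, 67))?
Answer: Pow(Add(29, Mul(-48, I)), Rational(1, 2)) ≈ Add(6.5223, Mul(-3.6797, I))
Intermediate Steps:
p = Add(3, Mul(-8, I)) (p = Add(3, Mul(-1, Pow(Add(-6, -58), Rational(1, 2)))) = Add(3, Mul(-1, Pow(-64, Rational(1, 2)))) = Add(3, Mul(-1, Mul(8, I))) = Add(3, Mul(-8, I)) ≈ Add(3.0000, Mul(-8.0000, I)))
Function('q')(t, h) = Add(-67, t) (Function('q')(t, h) = Add(t, -67) = Add(-67, t))
Function('b')(c) = Add(-2, Pow(c, 2))
Pow(Add(Function('b')(p), Function('q')(153, 165)), Rational(1, 2)) = Pow(Add(Add(-2, Pow(Add(3, Mul(-8, I)), 2)), Add(-67, 153)), Rational(1, 2)) = Pow(Add(Add(-2, Pow(Add(3, Mul(-8, I)), 2)), 86), Rational(1, 2)) = Pow(Add(84, Pow(Add(3, Mul(-8, I)), 2)), Rational(1, 2))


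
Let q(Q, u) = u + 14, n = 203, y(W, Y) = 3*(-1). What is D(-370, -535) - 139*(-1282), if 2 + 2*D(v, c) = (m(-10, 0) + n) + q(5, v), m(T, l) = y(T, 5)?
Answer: 178119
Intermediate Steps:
y(W, Y) = -3
m(T, l) = -3
q(Q, u) = 14 + u
D(v, c) = 106 + v/2 (D(v, c) = -1 + ((-3 + 203) + (14 + v))/2 = -1 + (200 + (14 + v))/2 = -1 + (214 + v)/2 = -1 + (107 + v/2) = 106 + v/2)
D(-370, -535) - 139*(-1282) = (106 + (½)*(-370)) - 139*(-1282) = (106 - 185) - 1*(-178198) = -79 + 178198 = 178119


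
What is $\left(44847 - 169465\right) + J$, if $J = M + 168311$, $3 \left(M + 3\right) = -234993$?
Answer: $-34641$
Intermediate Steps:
$M = -78334$ ($M = -3 + \frac{1}{3} \left(-234993\right) = -3 - 78331 = -78334$)
$J = 89977$ ($J = -78334 + 168311 = 89977$)
$\left(44847 - 169465\right) + J = \left(44847 - 169465\right) + 89977 = -124618 + 89977 = -34641$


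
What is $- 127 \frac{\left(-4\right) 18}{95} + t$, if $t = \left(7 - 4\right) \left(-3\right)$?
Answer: $\frac{8289}{95} \approx 87.253$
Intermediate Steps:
$t = -9$ ($t = \left(7 - 4\right) \left(-3\right) = 3 \left(-3\right) = -9$)
$- 127 \frac{\left(-4\right) 18}{95} + t = - 127 \frac{\left(-4\right) 18}{95} - 9 = - 127 \left(\left(-72\right) \frac{1}{95}\right) - 9 = \left(-127\right) \left(- \frac{72}{95}\right) - 9 = \frac{9144}{95} - 9 = \frac{8289}{95}$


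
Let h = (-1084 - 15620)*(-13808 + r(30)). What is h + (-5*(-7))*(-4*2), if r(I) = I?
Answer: 230147432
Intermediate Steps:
h = 230147712 (h = (-1084 - 15620)*(-13808 + 30) = -16704*(-13778) = 230147712)
h + (-5*(-7))*(-4*2) = 230147712 + (-5*(-7))*(-4*2) = 230147712 + 35*(-8) = 230147712 - 280 = 230147432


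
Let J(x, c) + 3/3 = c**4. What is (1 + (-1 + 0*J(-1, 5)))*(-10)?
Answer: 0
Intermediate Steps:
J(x, c) = -1 + c**4
(1 + (-1 + 0*J(-1, 5)))*(-10) = (1 + (-1 + 0*(-1 + 5**4)))*(-10) = (1 + (-1 + 0*(-1 + 625)))*(-10) = (1 + (-1 + 0*624))*(-10) = (1 + (-1 + 0))*(-10) = (1 - 1)*(-10) = 0*(-10) = 0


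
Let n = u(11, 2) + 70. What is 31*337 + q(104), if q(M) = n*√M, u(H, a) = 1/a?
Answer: 10447 + 141*√26 ≈ 11166.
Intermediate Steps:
n = 141/2 (n = 1/2 + 70 = ½ + 70 = 141/2 ≈ 70.500)
q(M) = 141*√M/2
31*337 + q(104) = 31*337 + 141*√104/2 = 10447 + 141*(2*√26)/2 = 10447 + 141*√26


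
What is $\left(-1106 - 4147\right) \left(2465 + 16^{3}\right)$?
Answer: $-34464933$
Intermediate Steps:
$\left(-1106 - 4147\right) \left(2465 + 16^{3}\right) = - 5253 \left(2465 + 4096\right) = \left(-5253\right) 6561 = -34464933$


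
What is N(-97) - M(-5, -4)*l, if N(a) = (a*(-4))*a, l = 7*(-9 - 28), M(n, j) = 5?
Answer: -36341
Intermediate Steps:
l = -259 (l = 7*(-37) = -259)
N(a) = -4*a² (N(a) = (-4*a)*a = -4*a²)
N(-97) - M(-5, -4)*l = -4*(-97)² - 5*(-259) = -4*9409 - 1*(-1295) = -37636 + 1295 = -36341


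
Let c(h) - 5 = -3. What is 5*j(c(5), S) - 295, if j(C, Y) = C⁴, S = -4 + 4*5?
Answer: -215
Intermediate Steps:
c(h) = 2 (c(h) = 5 - 3 = 2)
S = 16 (S = -4 + 20 = 16)
5*j(c(5), S) - 295 = 5*2⁴ - 295 = 5*16 - 295 = 80 - 295 = -215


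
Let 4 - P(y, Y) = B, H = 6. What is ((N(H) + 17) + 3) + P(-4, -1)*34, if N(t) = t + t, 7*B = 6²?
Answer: -48/7 ≈ -6.8571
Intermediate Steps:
B = 36/7 (B = (⅐)*6² = (⅐)*36 = 36/7 ≈ 5.1429)
N(t) = 2*t
P(y, Y) = -8/7 (P(y, Y) = 4 - 1*36/7 = 4 - 36/7 = -8/7)
((N(H) + 17) + 3) + P(-4, -1)*34 = ((2*6 + 17) + 3) - 8/7*34 = ((12 + 17) + 3) - 272/7 = (29 + 3) - 272/7 = 32 - 272/7 = -48/7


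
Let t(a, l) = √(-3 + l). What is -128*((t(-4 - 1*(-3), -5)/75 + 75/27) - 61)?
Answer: 67072/9 - 256*I*√2/75 ≈ 7452.4 - 4.8272*I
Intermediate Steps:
-128*((t(-4 - 1*(-3), -5)/75 + 75/27) - 61) = -128*((√(-3 - 5)/75 + 75/27) - 61) = -128*((√(-8)*(1/75) + 75*(1/27)) - 61) = -128*(((2*I*√2)*(1/75) + 25/9) - 61) = -128*((2*I*√2/75 + 25/9) - 61) = -128*((25/9 + 2*I*√2/75) - 61) = -128*(-524/9 + 2*I*√2/75) = 67072/9 - 256*I*√2/75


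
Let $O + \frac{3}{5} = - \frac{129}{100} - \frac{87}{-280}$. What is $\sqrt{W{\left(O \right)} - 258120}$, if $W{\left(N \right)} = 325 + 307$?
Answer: $44 i \sqrt{133} \approx 507.43 i$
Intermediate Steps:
$O = - \frac{2211}{1400}$ ($O = - \frac{3}{5} - \left(- \frac{87}{280} + \frac{129}{100}\right) = - \frac{3}{5} - \frac{1371}{1400} = - \frac{2211}{1400} \approx -1.5793$)
$W{\left(N \right)} = 632$
$\sqrt{W{\left(O \right)} - 258120} = \sqrt{632 - 258120} = \sqrt{-257488} = 44 i \sqrt{133}$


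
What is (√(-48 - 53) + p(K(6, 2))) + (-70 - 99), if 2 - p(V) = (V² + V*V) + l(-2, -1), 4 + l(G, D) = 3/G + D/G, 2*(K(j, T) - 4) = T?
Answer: -212 + I*√101 ≈ -212.0 + 10.05*I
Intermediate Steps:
K(j, T) = 4 + T/2
l(G, D) = -4 + 3/G + D/G (l(G, D) = -4 + (3/G + D/G) = -4 + 3/G + D/G)
p(V) = 7 - 2*V² (p(V) = 2 - ((V² + V*V) + (3 - 1 - 4*(-2))/(-2)) = 2 - ((V² + V²) - (3 - 1 + 8)/2) = 2 - (2*V² - ½*10) = 2 - (2*V² - 5) = 2 - (-5 + 2*V²) = 2 + (5 - 2*V²) = 7 - 2*V²)
(√(-48 - 53) + p(K(6, 2))) + (-70 - 99) = (√(-48 - 53) + (7 - 2*(4 + (½)*2)²)) + (-70 - 99) = (√(-101) + (7 - 2*(4 + 1)²)) - 169 = (I*√101 + (7 - 2*5²)) - 169 = (I*√101 + (7 - 2*25)) - 169 = (I*√101 + (7 - 50)) - 169 = (I*√101 - 43) - 169 = (-43 + I*√101) - 169 = -212 + I*√101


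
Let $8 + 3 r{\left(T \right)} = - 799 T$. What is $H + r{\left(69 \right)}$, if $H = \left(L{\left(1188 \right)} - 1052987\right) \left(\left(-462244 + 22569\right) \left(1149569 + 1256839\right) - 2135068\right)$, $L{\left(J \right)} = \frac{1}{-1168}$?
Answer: $\frac{975953278591374617179}{876} \approx 1.1141 \cdot 10^{18}$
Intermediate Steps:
$r{\left(T \right)} = - \frac{8}{3} - \frac{799 T}{3}$ ($r{\left(T \right)} = - \frac{8}{3} + \frac{\left(-799\right) T}{3} = - \frac{8}{3} - \frac{799 T}{3}$)
$L{\left(J \right)} = - \frac{1}{1168}$
$H = \frac{325317759530463572589}{292}$ ($H = \left(- \frac{1}{1168} - 1052987\right) \left(\left(-462244 + 22569\right) \left(1149569 + 1256839\right) - 2135068\right) = - \frac{1229888817 \left(\left(-439675\right) 2406408 - 2135068\right)}{1168} = - \frac{1229888817 \left(-1058037437400 - 2135068\right)}{1168} = \left(- \frac{1229888817}{1168}\right) \left(-1058039572468\right) = \frac{325317759530463572589}{292} \approx 1.1141 \cdot 10^{18}$)
$H + r{\left(69 \right)} = \frac{325317759530463572589}{292} - \frac{55139}{3} = \frac{975953278591374617179}{876}$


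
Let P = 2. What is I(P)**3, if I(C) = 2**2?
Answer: 64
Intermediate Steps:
I(C) = 4
I(P)**3 = 4**3 = 64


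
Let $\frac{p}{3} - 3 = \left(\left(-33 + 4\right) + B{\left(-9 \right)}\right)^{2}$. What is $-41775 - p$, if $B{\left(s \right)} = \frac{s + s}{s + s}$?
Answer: $-44136$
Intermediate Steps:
$B{\left(s \right)} = 1$ ($B{\left(s \right)} = \frac{2 s}{2 s} = 2 s \frac{1}{2 s} = 1$)
$p = 2361$ ($p = 9 + 3 \left(\left(-33 + 4\right) + 1\right)^{2} = 9 + 3 \left(-29 + 1\right)^{2} = 9 + 3 \left(-28\right)^{2} = 9 + 3 \cdot 784 = 9 + 2352 = 2361$)
$-41775 - p = -41775 - 2361 = -44136$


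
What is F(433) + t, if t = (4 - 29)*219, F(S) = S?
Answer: -5042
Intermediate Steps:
t = -5475 (t = -25*219 = -5475)
F(433) + t = 433 - 5475 = -5042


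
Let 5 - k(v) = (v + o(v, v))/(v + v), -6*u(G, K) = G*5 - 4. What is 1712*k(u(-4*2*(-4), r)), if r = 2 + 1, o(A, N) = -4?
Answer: 98440/13 ≈ 7572.3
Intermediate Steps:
r = 3
u(G, K) = ⅔ - 5*G/6 (u(G, K) = -(G*5 - 4)/6 = -(5*G - 4)/6 = -(-4 + 5*G)/6 = ⅔ - 5*G/6)
k(v) = 5 - (-4 + v)/(2*v) (k(v) = 5 - (v - 4)/(v + v) = 5 - (-4 + v)/(2*v))
1712*k(u(-4*2*(-4), r)) = 1712*(9/2 + 2/(⅔ - 5*(-4*2)*(-4)/6)) = 1712*(9/2 + 2/(⅔ - (-20)*(-4)/3)) = 1712*(9/2 + 2/(⅔ - ⅚*32)) = 1712*(9/2 + 2/(⅔ - 80/3)) = 1712*(9/2 + 2/(-26)) = 1712*(9/2 + 2*(-1/26)) = 1712*(9/2 - 1/13) = 1712*(115/26) = 98440/13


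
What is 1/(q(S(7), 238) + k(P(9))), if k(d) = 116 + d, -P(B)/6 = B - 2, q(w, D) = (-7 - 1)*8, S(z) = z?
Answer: ⅒ ≈ 0.10000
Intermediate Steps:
q(w, D) = -64 (q(w, D) = -8*8 = -64)
P(B) = 12 - 6*B (P(B) = -6*(B - 2) = -6*(-2 + B) = 12 - 6*B)
1/(q(S(7), 238) + k(P(9))) = 1/(-64 + (116 + (12 - 6*9))) = 1/(-64 + (116 + (12 - 54))) = 1/(-64 + (116 - 42)) = 1/(-64 + 74) = 1/10 = ⅒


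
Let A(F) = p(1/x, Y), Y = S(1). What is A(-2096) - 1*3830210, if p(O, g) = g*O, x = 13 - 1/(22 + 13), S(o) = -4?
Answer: -869457740/227 ≈ -3.8302e+6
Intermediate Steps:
Y = -4
x = 454/35 (x = 13 - 1/35 = 454/35 ≈ 12.971)
p(O, g) = O*g
A(F) = -70/227 (A(F) = -4/(454/35) = (35/454)*(-4) = -70/227)
A(-2096) - 1*3830210 = -70/227 - 1*3830210 = -70/227 - 3830210 = -869457740/227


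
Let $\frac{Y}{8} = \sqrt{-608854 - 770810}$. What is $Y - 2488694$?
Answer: $-2488694 + 96 i \sqrt{9581} \approx -2.4887 \cdot 10^{6} + 9396.7 i$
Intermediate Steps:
$Y = 96 i \sqrt{9581}$ ($Y = 8 \sqrt{-608854 - 770810} = 8 \sqrt{-1379664} = 8 \cdot 12 i \sqrt{9581} = 96 i \sqrt{9581} \approx 9396.7 i$)
$Y - 2488694 = 96 i \sqrt{9581} - 2488694 = -2488694 + 96 i \sqrt{9581}$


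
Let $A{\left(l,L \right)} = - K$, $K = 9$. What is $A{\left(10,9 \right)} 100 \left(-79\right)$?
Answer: $71100$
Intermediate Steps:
$A{\left(l,L \right)} = -9$ ($A{\left(l,L \right)} = \left(-1\right) 9 = -9$)
$A{\left(10,9 \right)} 100 \left(-79\right) = \left(-9\right) 100 \left(-79\right) = \left(-900\right) \left(-79\right) = 71100$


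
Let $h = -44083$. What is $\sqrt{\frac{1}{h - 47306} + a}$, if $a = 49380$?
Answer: $\frac{7 \sqrt{8416719538359}}{91389} \approx 222.22$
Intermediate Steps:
$\sqrt{\frac{1}{h - 47306} + a} = \sqrt{\frac{1}{-44083 - 47306} + 49380} = \sqrt{\frac{1}{-91389} + 49380} = \sqrt{- \frac{1}{91389} + 49380} = \sqrt{\frac{4512788819}{91389}} = \frac{7 \sqrt{8416719538359}}{91389}$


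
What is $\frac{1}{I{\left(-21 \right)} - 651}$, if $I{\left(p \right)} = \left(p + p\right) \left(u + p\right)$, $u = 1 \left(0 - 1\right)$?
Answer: $\frac{1}{273} \approx 0.003663$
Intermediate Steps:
$u = -1$ ($u = 1 \left(-1\right) = -1$)
$I{\left(p \right)} = 2 p \left(-1 + p\right)$ ($I{\left(p \right)} = \left(p + p\right) \left(-1 + p\right) = 2 p \left(-1 + p\right)$)
$\frac{1}{I{\left(-21 \right)} - 651} = \frac{1}{2 \left(-21\right) \left(-1 - 21\right) - 651} = \frac{1}{2 \left(-21\right) \left(-22\right) - 651} = \frac{1}{924 - 651} = \frac{1}{273}$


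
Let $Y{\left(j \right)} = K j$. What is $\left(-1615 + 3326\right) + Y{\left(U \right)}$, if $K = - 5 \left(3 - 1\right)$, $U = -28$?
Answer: $1991$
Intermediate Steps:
$K = -10$ ($K = \left(-5\right) 2 = -10$)
$Y{\left(j \right)} = - 10 j$
$\left(-1615 + 3326\right) + Y{\left(U \right)} = \left(-1615 + 3326\right) - -280 = 1711 + 280 = 1991$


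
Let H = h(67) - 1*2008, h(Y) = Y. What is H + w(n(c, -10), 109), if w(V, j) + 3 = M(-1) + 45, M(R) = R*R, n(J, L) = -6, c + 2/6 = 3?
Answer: -1898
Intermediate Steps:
c = 8/3 (c = -⅓ + 3 = 8/3 ≈ 2.6667)
M(R) = R²
H = -1941 (H = 67 - 1*2008 = 67 - 2008 = -1941)
w(V, j) = 43 (w(V, j) = -3 + ((-1)² + 45) = -3 + (1 + 45) = -3 + 46 = 43)
H + w(n(c, -10), 109) = -1941 + 43 = -1898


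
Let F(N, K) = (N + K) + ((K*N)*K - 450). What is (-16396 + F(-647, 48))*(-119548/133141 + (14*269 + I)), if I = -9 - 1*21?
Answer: -749987344089324/133141 ≈ -5.6330e+9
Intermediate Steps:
I = -30 (I = -9 - 21 = -30)
F(N, K) = -450 + K + N + N*K**2 (F(N, K) = (K + N) + (N*K**2 - 450) = (K + N) + (-450 + N*K**2) = -450 + K + N + N*K**2)
(-16396 + F(-647, 48))*(-119548/133141 + (14*269 + I)) = (-16396 + (-450 + 48 - 647 - 647*48**2))*(-119548/133141 + (14*269 - 30)) = (-16396 + (-450 + 48 - 647 - 647*2304))*(-119548*1/133141 + (3766 - 30)) = (-16396 + (-450 + 48 - 647 - 1490688))*(-119548/133141 + 3736) = (-16396 - 1491737)*(497295228/133141) = -1508133*497295228/133141 = -749987344089324/133141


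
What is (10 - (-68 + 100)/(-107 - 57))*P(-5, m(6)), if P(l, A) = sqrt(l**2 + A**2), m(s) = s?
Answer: 418*sqrt(61)/41 ≈ 79.626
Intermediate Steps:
P(l, A) = sqrt(A**2 + l**2)
(10 - (-68 + 100)/(-107 - 57))*P(-5, m(6)) = (10 - (-68 + 100)/(-107 - 57))*sqrt(6**2 + (-5)**2) = (10 - 32/(-164))*sqrt(36 + 25) = (10 - 32*(-1)/164)*sqrt(61) = (10 - 1*(-8/41))*sqrt(61) = (10 + 8/41)*sqrt(61) = 418*sqrt(61)/41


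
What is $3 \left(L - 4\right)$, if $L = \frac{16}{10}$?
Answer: $- \frac{36}{5} \approx -7.2$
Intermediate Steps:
$L = \frac{8}{5}$ ($L = 16 \cdot \frac{1}{10} = \frac{8}{5} \approx 1.6$)
$3 \left(L - 4\right) = 3 \left(\frac{8}{5} - 4\right) = 3 \left(- \frac{12}{5}\right) = - \frac{36}{5}$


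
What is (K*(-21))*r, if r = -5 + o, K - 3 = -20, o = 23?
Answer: 6426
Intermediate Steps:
K = -17 (K = 3 - 20 = -17)
r = 18 (r = -5 + 23 = 18)
(K*(-21))*r = -17*(-21)*18 = 357*18 = 6426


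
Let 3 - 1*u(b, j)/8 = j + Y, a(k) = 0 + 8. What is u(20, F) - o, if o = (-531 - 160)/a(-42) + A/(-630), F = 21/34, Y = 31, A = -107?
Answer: -6114811/42840 ≈ -142.74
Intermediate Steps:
a(k) = 8
F = 21/34 (F = 21*(1/34) = 21/34 ≈ 0.61765)
u(b, j) = -224 - 8*j (u(b, j) = 24 - 8*(j + 31) = 24 - 8*(31 + j) = 24 + (-248 - 8*j) = -224 - 8*j)
o = -217237/2520 (o = (-531 - 160)/8 - 107/(-630) = -691*⅛ - 107*(-1/630) = -691/8 + 107/630 = -217237/2520 ≈ -86.205)
u(20, F) - o = (-224 - 8*21/34) - 1*(-217237/2520) = (-224 - 84/17) + 217237/2520 = -3892/17 + 217237/2520 = -6114811/42840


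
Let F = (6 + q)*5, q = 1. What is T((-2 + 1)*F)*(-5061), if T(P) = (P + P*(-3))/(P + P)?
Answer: 5061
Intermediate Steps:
F = 35 (F = (6 + 1)*5 = 7*5 = 35)
T(P) = -1 (T(P) = (P - 3*P)/((2*P)) = (-2*P)*(1/(2*P)) = -1)
T((-2 + 1)*F)*(-5061) = -1*(-5061) = 5061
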